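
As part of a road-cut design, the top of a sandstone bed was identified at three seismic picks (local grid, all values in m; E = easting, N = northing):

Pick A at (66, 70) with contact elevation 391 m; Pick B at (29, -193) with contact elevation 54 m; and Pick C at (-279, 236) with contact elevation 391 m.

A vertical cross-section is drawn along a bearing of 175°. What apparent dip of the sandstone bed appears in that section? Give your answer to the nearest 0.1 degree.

Two edge vectors: Pick A→Pick B = (-37, -263, -337), Pick A→Pick C = (-345, 166, 0).
Normal n = (Pick A→Pick B) × (Pick A→Pick C) = (55942, 116265, -96877).
So ∂z/∂E = −n_x/n_z = 0.57745 and ∂z/∂N = −n_y/n_z = 1.20013.
Unit vector along 175° is (sin 175°, cos 175°) = (0.0872, -0.9962).
Slope in that direction = a·(0.0872) + b·(-0.9962) = −1.14523.
Apparent dip = arctan|1.14523| = 48.9° (true dip is 53.1°, so apparent ≤ true as expected).

48.9°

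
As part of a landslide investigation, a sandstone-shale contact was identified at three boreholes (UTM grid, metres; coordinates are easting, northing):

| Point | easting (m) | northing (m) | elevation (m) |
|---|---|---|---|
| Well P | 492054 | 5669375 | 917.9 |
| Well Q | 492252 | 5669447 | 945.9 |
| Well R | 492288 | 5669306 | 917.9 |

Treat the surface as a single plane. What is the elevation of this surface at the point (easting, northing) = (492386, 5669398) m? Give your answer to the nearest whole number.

Two edge vectors: Well P→Well Q = (198, 72, 28), Well P→Well R = (234, -69, 0).
Normal n = (Well P→Well Q) × (Well P→Well R) = (1932, 6552, -30510).
So ∂z/∂easting = −n_x/n_z = 0.06332350 and ∂z/∂northing = −n_y/n_z = 0.21474926.
Intercept c from Well P: 917.9 − 31158.58 − 1217494.10 = −1247734.78.
At (492386, 5669398): z = 31179.6 + 1217499.0 − 1247734.78 = 943.9 m.

944 m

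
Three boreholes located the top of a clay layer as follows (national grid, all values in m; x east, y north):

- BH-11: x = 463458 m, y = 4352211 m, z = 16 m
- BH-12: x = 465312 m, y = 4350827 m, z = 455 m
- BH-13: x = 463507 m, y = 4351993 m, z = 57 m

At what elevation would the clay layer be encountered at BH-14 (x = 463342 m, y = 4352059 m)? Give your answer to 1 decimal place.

27.2 m

Two edge vectors: BH-11→BH-12 = (1854, -1384, 439), BH-11→BH-13 = (49, -218, 41).
Normal n = (BH-11→BH-12) × (BH-11→BH-13) = (38958, -54503, -336356).
So ∂z/∂x = −n_x/n_z = 0.115823711 and ∂z/∂y = −n_y/n_z = −0.162039625.
Intercept c from BH-11: 16 − 53679.43 + 705230.64 = 651567.21.
At (463342, 4352059): z = 53666.0 − 705206.0 + 651567.21 = 27.2 m.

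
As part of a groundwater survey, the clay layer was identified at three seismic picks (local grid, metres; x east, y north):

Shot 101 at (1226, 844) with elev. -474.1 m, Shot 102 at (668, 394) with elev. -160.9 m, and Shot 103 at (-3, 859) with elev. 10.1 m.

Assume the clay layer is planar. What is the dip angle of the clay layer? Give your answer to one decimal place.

24.0°

Let the plane be z = a·x + b·y + c.
Shot 102−Shot 101: −558a − 450b = 313.2;  Shot 103−Shot 101: −1229a + 15b = 484.2.
Solving gives a = −0.39647, b = −0.20437.
Gradient magnitude |∇z| = √(a² + b²) = √(0.15719 + 0.04177) = 0.44605.
True dip = arctan(0.44605) = 24.0°, dipping toward ENE (azimuth ≈ 063°).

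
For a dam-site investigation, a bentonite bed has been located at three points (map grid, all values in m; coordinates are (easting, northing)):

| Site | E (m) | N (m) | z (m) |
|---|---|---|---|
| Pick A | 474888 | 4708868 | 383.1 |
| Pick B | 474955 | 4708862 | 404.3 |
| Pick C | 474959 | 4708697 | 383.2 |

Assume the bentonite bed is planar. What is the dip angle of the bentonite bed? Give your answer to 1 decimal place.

19.6°

Two edge vectors: Pick A→Pick B = (67, -6, 21.2), Pick A→Pick C = (71, -171, 0.1).
Normal n = (Pick A→Pick B) × (Pick A→Pick C) = (3624.6, 1498.5, -11031).
So ∂z/∂E = −n_x/n_z = 0.32858 and ∂z/∂N = −n_y/n_z = 0.13584.
Gradient magnitude |∇z| = √(a² + b²) = √(0.10797 + 0.01845) = 0.35556.
True dip = arctan(0.35556) = 19.6°, dipping toward WSW (azimuth ≈ 248°).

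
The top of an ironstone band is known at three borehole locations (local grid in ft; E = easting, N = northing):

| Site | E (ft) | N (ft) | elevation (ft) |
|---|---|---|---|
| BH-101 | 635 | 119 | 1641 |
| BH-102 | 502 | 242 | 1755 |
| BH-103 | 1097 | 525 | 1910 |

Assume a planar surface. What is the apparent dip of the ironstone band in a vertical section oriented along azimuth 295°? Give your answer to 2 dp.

24.00°

Two edge vectors: BH-101→BH-102 = (-133, 123, 114), BH-101→BH-103 = (462, 406, 269).
Normal n = (BH-101→BH-102) × (BH-101→BH-103) = (-13197, 88445, -110824).
So ∂z/∂E = −n_x/n_z = −0.11908 and ∂z/∂N = −n_y/n_z = 0.79807.
Unit vector along 295° is (sin 295°, cos 295°) = (-0.9063, 0.4226).
Slope in that direction = a·(-0.9063) + b·(0.4226) = 0.44520.
Apparent dip = arctan|0.44520| = 24.00° (true dip is 38.9°, so apparent ≤ true as expected).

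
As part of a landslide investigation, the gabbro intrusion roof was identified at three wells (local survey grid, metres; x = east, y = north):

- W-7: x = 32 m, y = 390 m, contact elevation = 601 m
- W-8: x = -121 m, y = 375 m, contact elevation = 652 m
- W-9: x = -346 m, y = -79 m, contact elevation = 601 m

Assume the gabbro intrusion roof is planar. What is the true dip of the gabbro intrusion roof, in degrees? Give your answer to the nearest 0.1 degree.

24.9°

Two edge vectors: W-7→W-8 = (-153, -15, 51), W-7→W-9 = (-378, -469, 0).
Normal n = (W-7→W-8) × (W-7→W-9) = (23919, -19278, 66087).
So ∂z/∂x = −n_x/n_z = −0.36193 and ∂z/∂y = −n_y/n_z = 0.29171.
Gradient magnitude |∇z| = √(a² + b²) = √(0.13099 + 0.08509) = 0.46485.
True dip = arctan(0.46485) = 24.9°, dipping toward SE (azimuth ≈ 129°).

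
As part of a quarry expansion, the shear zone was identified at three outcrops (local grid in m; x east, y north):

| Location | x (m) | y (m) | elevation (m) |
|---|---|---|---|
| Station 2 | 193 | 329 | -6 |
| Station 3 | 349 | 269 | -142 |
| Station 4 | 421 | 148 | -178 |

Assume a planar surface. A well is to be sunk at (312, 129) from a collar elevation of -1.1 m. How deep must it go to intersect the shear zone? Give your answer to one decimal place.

64.4 m

Let the plane be z = a·x + b·y + c.
Station 3−Station 2: 156a − 60b = −136;  Station 4−Station 2: 228a − 181b = −172.
Solving gives a = −0.98214, b = −0.28689.
Then c = -6 − a·193 − b·329 = 277.94.
At (312, 129): z_contact = −306.43 − 37.01 + 277.94 = -65.50 m.
Depth below ground = -1.1 − (-65.50) = 64.4 m.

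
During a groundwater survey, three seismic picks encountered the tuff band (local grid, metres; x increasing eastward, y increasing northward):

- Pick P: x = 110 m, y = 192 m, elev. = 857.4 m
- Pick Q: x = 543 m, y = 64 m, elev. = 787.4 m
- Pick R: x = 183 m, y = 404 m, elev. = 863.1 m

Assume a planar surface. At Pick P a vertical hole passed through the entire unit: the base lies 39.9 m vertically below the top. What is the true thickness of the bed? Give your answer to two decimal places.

Two edge vectors: Pick P→Pick Q = (433, -128, -70), Pick P→Pick R = (73, 212, 5.7).
Normal n = (Pick P→Pick Q) × (Pick P→Pick R) = (14110.4, -7578.1, 101140).
So ∂z/∂x = −n_x/n_z = −0.13951 and ∂z/∂y = −n_y/n_z = 0.07493.
|∇z| = √(a²+b²) = 0.15836, so dip δ = arctan(0.15836) = 9.00°.
True thickness = vertical thickness × cos δ = 39.9 × cos 9.00° = 39.41 m.

39.41 m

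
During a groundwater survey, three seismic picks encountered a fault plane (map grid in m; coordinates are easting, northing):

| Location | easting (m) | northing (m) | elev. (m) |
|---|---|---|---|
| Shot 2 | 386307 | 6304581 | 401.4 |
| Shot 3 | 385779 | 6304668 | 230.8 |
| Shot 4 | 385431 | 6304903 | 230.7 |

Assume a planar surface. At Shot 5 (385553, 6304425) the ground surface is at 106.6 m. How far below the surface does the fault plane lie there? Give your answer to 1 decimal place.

126.0 m

Let the plane be z = a·easting + b·northing + c.
Shot 3−Shot 2: −528a + 87b = −170.6;  Shot 4−Shot 2: −876a + 322b = −170.7.
Solving gives a = 0.427298409, b = 0.632339772.
Then c = 401.4 − a·386307 − b·6304581 = −4151304.28.
At (385553, 6304425): z_contact = 164746.18 + 3986538.67 − 4151304.28 = -19.43 m.
Depth below ground = 106.6 − (-19.43) = 126.0 m.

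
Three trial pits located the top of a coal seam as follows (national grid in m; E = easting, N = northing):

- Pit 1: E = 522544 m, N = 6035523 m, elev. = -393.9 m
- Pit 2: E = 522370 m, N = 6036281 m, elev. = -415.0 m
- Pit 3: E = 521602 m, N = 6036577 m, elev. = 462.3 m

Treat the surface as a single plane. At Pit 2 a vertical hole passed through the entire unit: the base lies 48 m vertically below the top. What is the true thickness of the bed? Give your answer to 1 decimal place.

29.2 m

Two edge vectors: Pit 1→Pit 2 = (-174, 758, -21.1), Pit 1→Pit 3 = (-942, 1054, 856.2).
Normal n = (Pit 1→Pit 2) × (Pit 1→Pit 3) = (671239, 168855, 530640).
So ∂z/∂E = −n_x/n_z = −1.26496 and ∂z/∂N = −n_y/n_z = −0.31821.
|∇z| = √(a²+b²) = 1.30437, so dip δ = arctan(1.30437) = 52.52°.
True thickness = vertical thickness × cos δ = 48 × cos 52.52° = 29.2 m.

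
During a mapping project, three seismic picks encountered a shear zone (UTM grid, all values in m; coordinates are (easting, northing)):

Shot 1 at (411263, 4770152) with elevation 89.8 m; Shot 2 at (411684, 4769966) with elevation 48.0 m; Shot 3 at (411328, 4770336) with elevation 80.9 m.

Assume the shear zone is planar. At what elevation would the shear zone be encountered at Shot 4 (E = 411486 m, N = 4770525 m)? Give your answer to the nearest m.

62 m

Let the plane be z = a·E + b·N + c.
Shot 2−Shot 1: 421a − 186b = −41.8;  Shot 3−Shot 1: 65a + 184b = −8.9.
Solving gives a = −0.10436831, b = −0.01150032.
Then c = 89.8 − a·411263 − b·4770152 = 97870.92.
At (411486, 4770525): z = −42946.1 − 54862.6 + 97870.92 = 62.2 m.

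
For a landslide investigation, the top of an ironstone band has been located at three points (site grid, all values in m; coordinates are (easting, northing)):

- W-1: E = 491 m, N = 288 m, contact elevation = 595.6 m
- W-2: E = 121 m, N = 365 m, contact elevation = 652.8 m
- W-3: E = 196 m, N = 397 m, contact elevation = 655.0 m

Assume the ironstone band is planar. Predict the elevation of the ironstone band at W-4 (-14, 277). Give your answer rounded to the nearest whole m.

Let the plane be z = a·E + b·N + c.
W-2−W-1: −370a + 77b = 57.2;  W-3−W-1: −295a + 109b = 59.4.
Solving gives a = −0.09429, b = 0.28975.
Then c = 595.6 − a·491 − b·288 = 558.45.
At (-14, 277): z = 1.3 + 80.3 + 558.45 = 640.0 m.

640 m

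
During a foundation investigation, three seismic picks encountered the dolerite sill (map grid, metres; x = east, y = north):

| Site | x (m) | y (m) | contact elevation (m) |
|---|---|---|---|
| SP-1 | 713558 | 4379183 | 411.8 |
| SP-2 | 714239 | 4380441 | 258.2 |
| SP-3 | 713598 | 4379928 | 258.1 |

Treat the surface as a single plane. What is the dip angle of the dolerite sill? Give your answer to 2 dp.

Two edge vectors: SP-1→SP-2 = (681, 1258, -153.6), SP-1→SP-3 = (40, 745, -153.7).
Normal n = (SP-1→SP-2) × (SP-1→SP-3) = (-78922.6, 98525.7, 457025).
So ∂z/∂x = −n_x/n_z = 0.17269 and ∂z/∂y = −n_y/n_z = −0.21558.
Gradient magnitude |∇z| = √(a² + b²) = √(0.02982 + 0.04647) = 0.27622.
True dip = arctan(0.27622) = 15.44°, dipping toward NW (azimuth ≈ 321°).

15.44°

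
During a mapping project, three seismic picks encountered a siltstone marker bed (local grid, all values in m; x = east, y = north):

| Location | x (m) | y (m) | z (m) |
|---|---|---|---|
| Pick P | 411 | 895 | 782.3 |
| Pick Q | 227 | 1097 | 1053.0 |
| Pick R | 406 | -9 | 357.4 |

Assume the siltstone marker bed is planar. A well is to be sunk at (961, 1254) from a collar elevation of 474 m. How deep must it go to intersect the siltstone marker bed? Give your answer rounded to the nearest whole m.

43 m

Two edge vectors: Pick P→Pick Q = (-184, 202, 270.7), Pick P→Pick R = (-5, -904, -424.9).
Normal n = (Pick P→Pick Q) × (Pick P→Pick R) = (158883, -79535.1, 167346).
So ∂z/∂x = −n_x/n_z = −0.94943 and ∂z/∂y = −n_y/n_z = 0.47527.
Intercept c from Pick P: 782.3 + 390.21 − 425.37 = 747.15.
At (961, 1254): z_contact = −912.4 + 596.0 + 747.15 = 430.7 m.
Depth below ground = 474 − 430.7 = 43 m.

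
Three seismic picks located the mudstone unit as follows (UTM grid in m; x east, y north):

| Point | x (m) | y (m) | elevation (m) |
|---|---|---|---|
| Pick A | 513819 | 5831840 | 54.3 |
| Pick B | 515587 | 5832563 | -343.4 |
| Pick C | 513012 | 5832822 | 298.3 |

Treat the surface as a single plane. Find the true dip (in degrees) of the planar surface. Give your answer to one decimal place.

Two edge vectors: Pick A→Pick B = (1768, 723, -397.7), Pick A→Pick C = (-807, 982, 244).
Normal n = (Pick A→Pick B) × (Pick A→Pick C) = (566953.4, -110448.1, 2319637).
So ∂z/∂x = −n_x/n_z = −0.24441 and ∂z/∂y = −n_y/n_z = 0.04761.
Gradient magnitude |∇z| = √(a² + b²) = √(0.05974 + 0.00227) = 0.24901.
True dip = arctan(0.24901) = 14.0°, dipping toward E (azimuth ≈ 101°).

14.0°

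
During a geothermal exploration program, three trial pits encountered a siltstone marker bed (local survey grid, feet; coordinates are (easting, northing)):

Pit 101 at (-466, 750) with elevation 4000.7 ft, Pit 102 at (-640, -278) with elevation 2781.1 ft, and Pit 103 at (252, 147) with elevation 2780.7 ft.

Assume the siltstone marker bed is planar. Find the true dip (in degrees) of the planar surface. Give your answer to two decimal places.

55.03°

Let the plane be z = a·E + b·N + c.
Pit 102−Pit 101: −174a − 1028b = −1219.6;  Pit 103−Pit 101: 718a − 603b = −1220.
Solving gives a = −0.61533, b = 1.29053.
Gradient magnitude |∇z| = √(a² + b²) = √(0.37863 + 1.66548) = 1.42972.
True dip = arctan(1.42972) = 55.03°, dipping toward SSE (azimuth ≈ 155°).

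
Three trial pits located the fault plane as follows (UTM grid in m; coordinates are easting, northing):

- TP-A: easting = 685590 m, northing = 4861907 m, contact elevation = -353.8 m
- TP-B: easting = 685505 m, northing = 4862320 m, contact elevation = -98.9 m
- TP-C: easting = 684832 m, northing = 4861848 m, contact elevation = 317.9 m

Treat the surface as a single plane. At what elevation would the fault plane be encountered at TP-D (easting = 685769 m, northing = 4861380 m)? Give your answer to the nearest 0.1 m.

Let the plane be z = a·easting + b·northing + c.
TP-B−TP-A: −85a + 413b = 254.9;  TP-C−TP-A: −758a − 59b = 671.7.
Solving gives a = −0.919458357, b = 0.427956513.
Then c = -353.8 − a·685590 − b·4861907 = −1450667.11.
At (685769, 4861380): z = −630536.0 + 2080459.2 − 1450667.11 = -743.9 m.

-743.9 m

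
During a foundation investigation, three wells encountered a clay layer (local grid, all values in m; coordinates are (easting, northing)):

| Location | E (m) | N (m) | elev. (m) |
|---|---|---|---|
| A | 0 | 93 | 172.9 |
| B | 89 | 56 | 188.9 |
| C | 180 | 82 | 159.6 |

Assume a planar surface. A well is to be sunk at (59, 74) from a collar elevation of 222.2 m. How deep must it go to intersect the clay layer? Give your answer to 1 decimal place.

42.6 m

Two edge vectors: A→B = (89, -37, 16), A→C = (180, -11, -13.3).
Normal n = (A→B) × (A→C) = (668.1, 4063.7, 5681).
So ∂z/∂E = −n_x/n_z = −0.11760 and ∂z/∂N = −n_y/n_z = −0.71531.
Intercept c from A: 172.9 + 0.00 + 66.52 = 239.42.
At (59, 74): z_contact = −6.94 − 52.93 + 239.42 = 179.55 m.
Depth below ground = 222.2 − 179.55 = 42.6 m.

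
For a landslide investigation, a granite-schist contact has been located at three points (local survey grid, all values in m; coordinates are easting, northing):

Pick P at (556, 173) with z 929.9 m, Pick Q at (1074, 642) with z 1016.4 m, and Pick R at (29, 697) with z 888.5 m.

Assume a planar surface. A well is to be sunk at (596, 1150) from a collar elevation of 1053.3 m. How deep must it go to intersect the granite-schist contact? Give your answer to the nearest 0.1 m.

Two edge vectors: Pick P→Pick Q = (518, 469, 86.5), Pick P→Pick R = (-527, 524, -41.4).
Normal n = (Pick P→Pick Q) × (Pick P→Pick R) = (-64742.6, -24140.3, 518595).
So ∂z/∂easting = −n_x/n_z = 0.124842 and ∂z/∂northing = −n_y/n_z = 0.046549.
Intercept c from Pick P: 929.9 − 69.41 − 8.05 = 852.43.
At (596, 1150): z_contact = 74.41 + 53.53 + 852.43 = 980.37 m.
Depth below ground = 1053.3 − 980.37 = 72.9 m.

72.9 m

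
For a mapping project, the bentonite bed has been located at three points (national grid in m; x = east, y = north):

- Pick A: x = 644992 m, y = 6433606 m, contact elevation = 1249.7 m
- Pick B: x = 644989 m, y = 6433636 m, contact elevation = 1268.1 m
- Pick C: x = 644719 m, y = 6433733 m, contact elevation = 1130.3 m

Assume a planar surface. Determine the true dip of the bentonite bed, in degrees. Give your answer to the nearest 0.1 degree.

45.7°

Let the plane be z = a·x + b·y + c.
Pick B−Pick A: −3a + 30b = 18.4;  Pick C−Pick A: −273a + 127b = −119.4.
Solving gives a = 0.75795, b = 0.68913.
Gradient magnitude |∇z| = √(a² + b²) = √(0.57448 + 0.47490) = 1.02439.
True dip = arctan(1.02439) = 45.7°, dipping toward SW (azimuth ≈ 228°).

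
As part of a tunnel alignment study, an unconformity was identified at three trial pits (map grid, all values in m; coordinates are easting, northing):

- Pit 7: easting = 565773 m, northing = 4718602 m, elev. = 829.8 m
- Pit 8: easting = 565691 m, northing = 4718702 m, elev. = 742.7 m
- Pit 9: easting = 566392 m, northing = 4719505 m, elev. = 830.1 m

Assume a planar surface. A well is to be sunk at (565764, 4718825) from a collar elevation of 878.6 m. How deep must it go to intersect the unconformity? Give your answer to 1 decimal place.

142.4 m

Two edge vectors: Pit 7→Pit 8 = (-82, 100, -87.1), Pit 7→Pit 9 = (619, 903, 0.3).
Normal n = (Pit 7→Pit 8) × (Pit 7→Pit 9) = (78681.3, -53890.3, -135946).
So ∂z/∂easting = −n_x/n_z = 0.578768776 and ∂z/∂northing = −n_y/n_z = −0.396409604.
Intercept c from Pit 7: 829.8 − 327451.75 + 1870499.15 = 1543877.20.
At (565764, 4718825): z_contact = 327446.54 − 1870587.55 + 1543877.20 = 736.19 m.
Depth below ground = 878.6 − 736.19 = 142.4 m.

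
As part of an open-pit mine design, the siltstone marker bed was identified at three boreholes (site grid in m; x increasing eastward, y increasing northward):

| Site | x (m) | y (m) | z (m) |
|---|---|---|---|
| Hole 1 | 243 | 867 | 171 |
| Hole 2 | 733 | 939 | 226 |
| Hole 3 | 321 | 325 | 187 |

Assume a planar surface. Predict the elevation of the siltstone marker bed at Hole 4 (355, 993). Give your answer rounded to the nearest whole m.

Let the plane be z = a·x + b·y + c.
Hole 2−Hole 1: 490a + 72b = 55;  Hole 3−Hole 1: 78a − 542b = 16.
Solving gives a = 0.11417, b = −0.01309.
Then c = 171 − a·243 − b·867 = 154.61.
At (355, 993): z = 40.5 − 13.0 + 154.61 = 182.1 m.

182 m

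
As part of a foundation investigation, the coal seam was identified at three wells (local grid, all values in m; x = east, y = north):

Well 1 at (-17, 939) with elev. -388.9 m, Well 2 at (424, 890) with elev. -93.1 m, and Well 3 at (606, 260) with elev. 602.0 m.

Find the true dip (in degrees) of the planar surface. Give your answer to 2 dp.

Let the plane be z = a·x + b·y + c.
Well 2−Well 1: 441a − 49b = 295.8;  Well 3−Well 1: 623a − 679b = 990.9.
Solving gives a = 0.56633, b = −0.93973.
Gradient magnitude |∇z| = √(a² + b²) = √(0.32073 + 0.88308) = 1.09719.
True dip = arctan(1.09719) = 47.65°, dipping toward NNW (azimuth ≈ 329°).

47.65°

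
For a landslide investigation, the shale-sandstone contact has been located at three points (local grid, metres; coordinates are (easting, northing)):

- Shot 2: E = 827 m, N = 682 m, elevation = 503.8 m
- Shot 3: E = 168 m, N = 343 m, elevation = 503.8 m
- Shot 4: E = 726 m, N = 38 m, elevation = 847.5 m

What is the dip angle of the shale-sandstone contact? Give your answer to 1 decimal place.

33.1°

Let the plane be z = a·E + b·N + c.
Shot 3−Shot 2: −659a − 339b = 0;  Shot 4−Shot 2: −101a − 644b = 343.7.
Solving gives a = 0.29863, b = −0.58053.
Gradient magnitude |∇z| = √(a² + b²) = √(0.08918 + 0.33702) = 0.65284.
True dip = arctan(0.65284) = 33.1°, dipping toward NNW (azimuth ≈ 333°).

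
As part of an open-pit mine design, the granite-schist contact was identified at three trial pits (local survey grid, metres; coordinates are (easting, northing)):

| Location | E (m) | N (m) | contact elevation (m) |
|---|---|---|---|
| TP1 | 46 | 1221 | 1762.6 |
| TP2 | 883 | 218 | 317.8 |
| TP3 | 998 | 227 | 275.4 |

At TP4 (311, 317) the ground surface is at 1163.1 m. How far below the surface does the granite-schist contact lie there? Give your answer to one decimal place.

Let the plane be z = a·E + b·N + c.
TP2−TP1: 837a − 1003b = −1444.8;  TP3−TP1: 952a − 994b = −1487.2.
Solving gives a = −0.451915, b = 1.063357.
Then c = 1762.6 − a·46 − b·1221 = 485.03.
At (311, 317): z_contact = −140.55 + 337.08 + 485.03 = 681.57 m.
Depth below ground = 1163.1 − 681.57 = 481.5 m.

481.5 m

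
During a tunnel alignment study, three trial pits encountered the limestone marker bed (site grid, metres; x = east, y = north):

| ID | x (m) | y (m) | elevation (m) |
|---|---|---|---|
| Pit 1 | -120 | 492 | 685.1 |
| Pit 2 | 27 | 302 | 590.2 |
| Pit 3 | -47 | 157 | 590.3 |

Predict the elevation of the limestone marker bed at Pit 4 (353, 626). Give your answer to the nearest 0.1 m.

Two edge vectors: Pit 1→Pit 2 = (147, -190, -94.9), Pit 1→Pit 3 = (73, -335, -94.8).
Normal n = (Pit 1→Pit 2) × (Pit 1→Pit 3) = (-13779.5, 7007.9, -35375).
So ∂z/∂x = −n_x/n_z = −0.38953 and ∂z/∂y = −n_y/n_z = 0.19810.
Intercept c from Pit 1: 685.1 − 46.74 − 97.47 = 540.89.
At (353, 626): z = −137.5 + 124.0 + 540.89 = 527.4 m.

527.4 m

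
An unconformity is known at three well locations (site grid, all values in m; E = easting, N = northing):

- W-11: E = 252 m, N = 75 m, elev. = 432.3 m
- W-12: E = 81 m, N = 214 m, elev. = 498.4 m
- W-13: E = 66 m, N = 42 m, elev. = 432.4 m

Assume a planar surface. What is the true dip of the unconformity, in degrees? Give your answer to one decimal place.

Let the plane be z = a·E + b·N + c.
W-12−W-11: −171a + 139b = 66.1;  W-13−W-11: −186a − 33b = 0.1.
Solving gives a = −0.06970, b = 0.38980.
Gradient magnitude |∇z| = √(a² + b²) = √(0.00486 + 0.15194) = 0.39598.
True dip = arctan(0.39598) = 21.6°, dipping toward S (azimuth ≈ 170°).

21.6°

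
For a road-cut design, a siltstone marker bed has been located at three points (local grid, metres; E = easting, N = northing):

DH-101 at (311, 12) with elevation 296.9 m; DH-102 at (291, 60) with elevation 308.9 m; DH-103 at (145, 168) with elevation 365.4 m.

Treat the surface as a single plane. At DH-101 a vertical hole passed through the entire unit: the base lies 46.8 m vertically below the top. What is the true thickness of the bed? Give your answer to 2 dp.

44.59 m

Let the plane be z = a·E + b·N + c.
DH-102−DH-101: −20a + 48b = 12;  DH-103−DH-101: −166a + 156b = 68.5.
Solving gives a = −0.29208, b = 0.12830.
|∇z| = √(a²+b²) = 0.31902, so dip δ = arctan(0.31902) = 17.69°.
True thickness = vertical thickness × cos δ = 46.8 × cos 17.69° = 44.59 m.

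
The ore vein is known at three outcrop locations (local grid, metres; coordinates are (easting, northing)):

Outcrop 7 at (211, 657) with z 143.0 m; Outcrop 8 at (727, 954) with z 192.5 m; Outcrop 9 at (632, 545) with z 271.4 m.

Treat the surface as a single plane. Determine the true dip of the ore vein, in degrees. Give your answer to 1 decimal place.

Let the plane be z = a·E + b·N + c.
Outcrop 8−Outcrop 7: 516a + 297b = 49.5;  Outcrop 9−Outcrop 7: 421a − 112b = 128.4.
Solving gives a = 0.23891, b = −0.24840.
Gradient magnitude |∇z| = √(a² + b²) = √(0.05708 + 0.06170) = 0.34464.
True dip = arctan(0.34464) = 19.0°, dipping toward NW (azimuth ≈ 316°).

19.0°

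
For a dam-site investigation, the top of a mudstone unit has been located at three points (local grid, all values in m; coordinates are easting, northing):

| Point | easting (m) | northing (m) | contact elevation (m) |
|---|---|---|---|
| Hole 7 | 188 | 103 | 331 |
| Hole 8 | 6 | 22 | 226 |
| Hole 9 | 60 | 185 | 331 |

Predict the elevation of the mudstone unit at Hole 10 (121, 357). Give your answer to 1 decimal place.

443.2 m

Two edge vectors: Hole 7→Hole 8 = (-182, -81, -105), Hole 7→Hole 9 = (-128, 82, 0).
Normal n = (Hole 7→Hole 8) × (Hole 7→Hole 9) = (8610, 13440, -25292).
So ∂z/∂easting = −n_x/n_z = 0.34042 and ∂z/∂northing = −n_y/n_z = 0.53139.
Intercept c from Hole 7: 331 − 64.00 − 54.73 = 212.27.
At (121, 357): z = 41.2 + 189.7 + 212.27 = 443.2 m.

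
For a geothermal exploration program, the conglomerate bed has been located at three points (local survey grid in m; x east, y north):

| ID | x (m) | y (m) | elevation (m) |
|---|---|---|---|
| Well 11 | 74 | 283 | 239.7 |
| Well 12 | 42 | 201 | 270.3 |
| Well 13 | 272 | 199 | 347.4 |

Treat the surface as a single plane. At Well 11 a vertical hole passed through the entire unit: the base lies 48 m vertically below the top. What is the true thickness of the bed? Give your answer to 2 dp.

41.13 m

Two edge vectors: Well 11→Well 12 = (-32, -82, 30.6), Well 11→Well 13 = (198, -84, 107.7).
Normal n = (Well 11→Well 12) × (Well 11→Well 13) = (-6261, 9505.2, 18924).
So ∂z/∂x = −n_x/n_z = 0.33085 and ∂z/∂y = −n_y/n_z = −0.50228.
|∇z| = √(a²+b²) = 0.60146, so dip δ = arctan(0.60146) = 31.03°.
True thickness = vertical thickness × cos δ = 48 × cos 31.03° = 41.13 m.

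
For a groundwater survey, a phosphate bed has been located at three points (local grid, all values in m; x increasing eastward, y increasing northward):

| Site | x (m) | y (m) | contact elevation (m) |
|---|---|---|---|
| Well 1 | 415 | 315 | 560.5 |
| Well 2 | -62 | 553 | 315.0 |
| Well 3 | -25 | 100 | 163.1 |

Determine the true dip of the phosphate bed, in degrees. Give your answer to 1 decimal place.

Two edge vectors: Well 1→Well 2 = (-477, 238, -245.5), Well 1→Well 3 = (-440, -215, -397.4).
Normal n = (Well 1→Well 2) × (Well 1→Well 3) = (-147363.7, -81539.8, 207275).
So ∂z/∂x = −n_x/n_z = 0.71096 and ∂z/∂y = −n_y/n_z = 0.39339.
Gradient magnitude |∇z| = √(a² + b²) = √(0.50546 + 0.15476) = 0.81254.
True dip = arctan(0.81254) = 39.1°, dipping toward WSW (azimuth ≈ 241°).

39.1°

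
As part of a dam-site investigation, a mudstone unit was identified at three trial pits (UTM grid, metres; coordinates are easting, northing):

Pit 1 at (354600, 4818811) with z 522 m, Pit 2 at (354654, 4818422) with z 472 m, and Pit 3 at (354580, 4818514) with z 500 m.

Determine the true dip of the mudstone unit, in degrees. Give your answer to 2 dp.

15.63°

Two edge vectors: Pit 1→Pit 2 = (54, -389, -50), Pit 1→Pit 3 = (-20, -297, -22).
Normal n = (Pit 1→Pit 2) × (Pit 1→Pit 3) = (-6292, 2188, -23818).
So ∂z/∂easting = −n_x/n_z = −0.26417 and ∂z/∂northing = −n_y/n_z = 0.09186.
Gradient magnitude |∇z| = √(a² + b²) = √(0.06979 + 0.00844) = 0.27969.
True dip = arctan(0.27969) = 15.63°, dipping toward ESE (azimuth ≈ 109°).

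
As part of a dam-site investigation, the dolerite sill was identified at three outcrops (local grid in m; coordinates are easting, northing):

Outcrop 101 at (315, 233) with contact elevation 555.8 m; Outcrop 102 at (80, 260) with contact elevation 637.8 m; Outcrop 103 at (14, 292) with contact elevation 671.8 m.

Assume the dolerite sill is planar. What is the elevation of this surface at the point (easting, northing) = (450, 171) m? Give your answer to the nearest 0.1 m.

Two edge vectors: Outcrop 101→Outcrop 102 = (-235, 27, 82), Outcrop 101→Outcrop 103 = (-301, 59, 116).
Normal n = (Outcrop 101→Outcrop 102) × (Outcrop 101→Outcrop 103) = (-1706, 2578, -5738).
So ∂z/∂easting = −n_x/n_z = −0.29732 and ∂z/∂northing = −n_y/n_z = 0.44929.
Intercept c from Outcrop 101: 555.8 + 93.65 − 104.68 = 544.77.
At (450, 171): z = −133.8 + 76.8 + 544.77 = 487.8 m.

487.8 m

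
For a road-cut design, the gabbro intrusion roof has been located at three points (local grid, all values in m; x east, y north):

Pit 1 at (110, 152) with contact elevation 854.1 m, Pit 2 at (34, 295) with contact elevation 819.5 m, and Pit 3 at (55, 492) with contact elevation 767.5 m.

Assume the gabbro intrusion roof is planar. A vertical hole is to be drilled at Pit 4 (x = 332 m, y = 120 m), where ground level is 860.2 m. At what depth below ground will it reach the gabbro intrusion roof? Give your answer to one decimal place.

5.4 m

Two edge vectors: Pit 1→Pit 2 = (-76, 143, -34.6), Pit 1→Pit 3 = (-55, 340, -86.6).
Normal n = (Pit 1→Pit 2) × (Pit 1→Pit 3) = (-619.8, -4678.6, -17975).
So ∂z/∂x = −n_x/n_z = −0.03448 and ∂z/∂y = −n_y/n_z = −0.26028.
Intercept c from Pit 1: 854.1 + 3.79 + 39.56 = 897.46.
At (332, 120): z_contact = −11.45 − 31.23 + 897.46 = 854.77 m.
Depth below ground = 860.2 − 854.77 = 5.4 m.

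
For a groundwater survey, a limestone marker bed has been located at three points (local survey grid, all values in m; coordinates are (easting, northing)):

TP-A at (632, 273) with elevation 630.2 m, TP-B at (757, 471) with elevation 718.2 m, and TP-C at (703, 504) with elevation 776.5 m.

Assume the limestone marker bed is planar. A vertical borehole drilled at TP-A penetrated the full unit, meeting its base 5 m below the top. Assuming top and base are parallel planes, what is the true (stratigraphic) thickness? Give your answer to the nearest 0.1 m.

3.5 m

Two edge vectors: TP-A→TP-B = (125, 198, 88), TP-A→TP-C = (71, 231, 146.3).
Normal n = (TP-A→TP-B) × (TP-A→TP-C) = (8639.4, -12039.5, 14817).
So ∂z/∂E = −n_x/n_z = −0.58307 and ∂z/∂N = −n_y/n_z = 0.81255.
|∇z| = √(a²+b²) = 1.00010, so dip δ = arctan(1.00010) = 45.00°.
True thickness = vertical thickness × cos δ = 5 × cos 45.00° = 3.5 m.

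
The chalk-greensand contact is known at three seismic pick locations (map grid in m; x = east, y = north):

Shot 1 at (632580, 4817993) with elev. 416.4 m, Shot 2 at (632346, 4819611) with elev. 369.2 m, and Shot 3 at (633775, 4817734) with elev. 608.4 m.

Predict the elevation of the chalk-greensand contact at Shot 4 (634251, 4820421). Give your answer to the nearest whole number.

Let the plane be z = a·x + b·y + c.
Shot 2−Shot 1: −234a + 1618b = −47.2;  Shot 3−Shot 1: 1195a − 259b = 192.
Solving gives a = 0.15934143, b = −0.00612738.
Then c = 416.4 − a·632580 − b·4817993 = −70858.11.
At (634251, 4820421): z = 101062.5 − 29536.6 − 70858.11 = 667.8 m.

668 m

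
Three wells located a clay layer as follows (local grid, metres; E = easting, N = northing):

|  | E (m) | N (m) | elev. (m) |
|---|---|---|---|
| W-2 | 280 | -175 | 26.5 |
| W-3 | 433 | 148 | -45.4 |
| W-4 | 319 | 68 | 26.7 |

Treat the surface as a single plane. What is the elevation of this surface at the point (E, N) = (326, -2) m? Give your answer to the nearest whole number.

14 m

Let the plane be z = a·E + b·N + c.
W-3−W-2: 153a + 323b = −71.9;  W-4−W-2: 39a + 243b = 0.2.
Solving gives a = −0.71338, b = 0.11532.
Then c = 26.5 − a·280 − b·-175 = 246.43.
At (326, -2): z = −232.6 − 0.2 + 246.43 = 13.6 m.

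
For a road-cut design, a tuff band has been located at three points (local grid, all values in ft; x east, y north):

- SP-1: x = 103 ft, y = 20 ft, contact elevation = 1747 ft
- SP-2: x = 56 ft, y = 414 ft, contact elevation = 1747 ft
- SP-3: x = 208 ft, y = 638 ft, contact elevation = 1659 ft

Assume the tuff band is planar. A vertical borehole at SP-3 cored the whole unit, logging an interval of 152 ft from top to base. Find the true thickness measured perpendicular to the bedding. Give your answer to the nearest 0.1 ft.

Let the plane be z = a·x + b·y + c.
SP-2−SP-1: −47a + 394b = 0;  SP-3−SP-1: 105a + 618b = −88.
Solving gives a = −0.49239, b = −0.05874.
|∇z| = √(a²+b²) = 0.49588, so dip δ = arctan(0.49588) = 26.38°.
True thickness = vertical thickness × cos δ = 152 × cos 26.38° = 136.2 ft.

136.2 ft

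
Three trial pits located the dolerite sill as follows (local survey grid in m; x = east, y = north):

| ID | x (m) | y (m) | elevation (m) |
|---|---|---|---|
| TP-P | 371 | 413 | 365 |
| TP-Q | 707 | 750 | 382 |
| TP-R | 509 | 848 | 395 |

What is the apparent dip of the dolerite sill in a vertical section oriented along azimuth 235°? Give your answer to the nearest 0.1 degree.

Two edge vectors: TP-P→TP-Q = (336, 337, 17), TP-P→TP-R = (138, 435, 30).
Normal n = (TP-P→TP-Q) × (TP-P→TP-R) = (2715, -7734, 99654).
So ∂z/∂x = −n_x/n_z = −0.02724 and ∂z/∂y = −n_y/n_z = 0.07761.
Unit vector along 235° is (sin 235°, cos 235°) = (-0.8192, -0.5736).
Slope in that direction = a·(-0.8192) + b·(-0.5736) = −0.02220.
Apparent dip = arctan|0.02220| = 1.3° (true dip is 4.7°, so apparent ≤ true as expected).

1.3°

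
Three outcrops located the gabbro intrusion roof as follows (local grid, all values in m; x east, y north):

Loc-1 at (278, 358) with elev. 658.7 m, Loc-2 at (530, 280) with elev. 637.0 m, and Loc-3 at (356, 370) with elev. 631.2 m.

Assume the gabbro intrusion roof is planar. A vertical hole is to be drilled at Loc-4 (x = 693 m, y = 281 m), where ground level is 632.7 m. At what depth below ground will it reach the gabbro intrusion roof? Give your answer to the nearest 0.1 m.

Two edge vectors: Loc-1→Loc-2 = (252, -78, -21.7), Loc-1→Loc-3 = (78, 12, -27.5).
Normal n = (Loc-1→Loc-2) × (Loc-1→Loc-3) = (2405.4, 5237.4, 9108).
So ∂z/∂x = −n_x/n_z = −0.26410 and ∂z/∂y = −n_y/n_z = −0.57503.
Intercept c from Loc-1: 658.7 + 73.42 + 205.86 = 937.98.
At (693, 281): z_contact = −183.02 − 161.58 + 937.98 = 593.38 m.
Depth below ground = 632.7 − 593.38 = 39.3 m.

39.3 m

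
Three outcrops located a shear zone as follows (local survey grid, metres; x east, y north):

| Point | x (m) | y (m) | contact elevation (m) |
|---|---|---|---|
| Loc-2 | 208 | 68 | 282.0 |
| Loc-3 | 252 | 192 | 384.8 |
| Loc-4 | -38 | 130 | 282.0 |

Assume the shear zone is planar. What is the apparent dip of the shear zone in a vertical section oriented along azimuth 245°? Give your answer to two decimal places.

26.35°

Let the plane be z = a·x + b·y + c.
Loc-3−Loc-2: 44a + 124b = 102.8;  Loc-4−Loc-2: −246a + 62b = 0.
Solving gives a = 0.19179, b = 0.76098.
Unit vector along 245° is (sin 245°, cos 245°) = (-0.9063, -0.4226).
Slope in that direction = a·(-0.9063) + b·(-0.4226) = −0.49542.
Apparent dip = arctan|0.49542| = 26.35° (true dip is 38.1°, so apparent ≤ true as expected).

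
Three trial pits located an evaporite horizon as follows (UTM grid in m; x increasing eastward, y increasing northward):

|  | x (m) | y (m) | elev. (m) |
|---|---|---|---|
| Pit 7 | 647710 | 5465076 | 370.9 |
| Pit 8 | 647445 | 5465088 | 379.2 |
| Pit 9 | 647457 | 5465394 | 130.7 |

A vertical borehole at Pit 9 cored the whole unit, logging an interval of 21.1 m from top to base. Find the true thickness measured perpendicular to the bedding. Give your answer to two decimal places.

Let the plane be z = a·x + b·y + c.
Pit 8−Pit 7: −265a + 12b = 8.3;  Pit 9−Pit 7: −253a + 318b = −240.2.
Solving gives a = −0.06797, b = −0.80943.
|∇z| = √(a²+b²) = 0.81228, so dip δ = arctan(0.81228) = 39.09°.
True thickness = vertical thickness × cos δ = 21.1 × cos 39.09° = 16.38 m.

16.38 m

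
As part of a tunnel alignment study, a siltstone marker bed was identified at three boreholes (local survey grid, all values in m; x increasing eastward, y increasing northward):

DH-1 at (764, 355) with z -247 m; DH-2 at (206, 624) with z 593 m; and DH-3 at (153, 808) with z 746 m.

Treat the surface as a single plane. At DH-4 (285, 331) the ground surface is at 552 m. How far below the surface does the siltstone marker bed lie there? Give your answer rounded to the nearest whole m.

196 m

Two edge vectors: DH-1→DH-2 = (-558, 269, 840), DH-1→DH-3 = (-611, 453, 993).
Normal n = (DH-1→DH-2) × (DH-1→DH-3) = (-113403, 40854, -88415).
So ∂z/∂x = −n_x/n_z = −1.28262 and ∂z/∂y = −n_y/n_z = 0.46207.
Intercept c from DH-1: -247 + 979.92 − 164.04 = 568.89.
At (285, 331): z_contact = −365.5 + 152.9 + 568.89 = 356.3 m.
Depth below ground = 552 − 356.3 = 196 m.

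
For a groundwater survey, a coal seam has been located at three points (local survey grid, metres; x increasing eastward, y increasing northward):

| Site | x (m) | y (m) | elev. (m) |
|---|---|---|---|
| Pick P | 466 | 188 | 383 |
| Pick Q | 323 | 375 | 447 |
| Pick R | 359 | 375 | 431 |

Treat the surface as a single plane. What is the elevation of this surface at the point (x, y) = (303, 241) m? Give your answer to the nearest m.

Let the plane be z = a·x + b·y + c.
Pick Q−Pick P: −143a + 187b = 64;  Pick R−Pick P: −107a + 187b = 48.
Solving gives a = −0.44444, b = 0.00238.
Then c = 383 − a·466 − b·188 = 589.66.
At (303, 241): z = −134.7 + 0.6 + 589.66 = 455.6 m.

456 m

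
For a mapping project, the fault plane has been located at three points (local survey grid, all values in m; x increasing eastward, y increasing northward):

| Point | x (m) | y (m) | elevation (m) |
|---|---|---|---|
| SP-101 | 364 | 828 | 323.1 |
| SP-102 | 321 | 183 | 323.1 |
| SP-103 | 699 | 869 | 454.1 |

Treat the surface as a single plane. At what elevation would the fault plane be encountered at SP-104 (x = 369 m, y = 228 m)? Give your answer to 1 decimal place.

Two edge vectors: SP-101→SP-102 = (-43, -645, 0), SP-101→SP-103 = (335, 41, 131).
Normal n = (SP-101→SP-102) × (SP-101→SP-103) = (-84495, 5633, 214312).
So ∂z/∂x = −n_x/n_z = 0.39426 and ∂z/∂y = −n_y/n_z = −0.02628.
Intercept c from SP-101: 323.1 − 143.51 + 21.76 = 201.35.
At (369, 228): z = 145.5 − 6.0 + 201.35 = 340.8 m.

340.8 m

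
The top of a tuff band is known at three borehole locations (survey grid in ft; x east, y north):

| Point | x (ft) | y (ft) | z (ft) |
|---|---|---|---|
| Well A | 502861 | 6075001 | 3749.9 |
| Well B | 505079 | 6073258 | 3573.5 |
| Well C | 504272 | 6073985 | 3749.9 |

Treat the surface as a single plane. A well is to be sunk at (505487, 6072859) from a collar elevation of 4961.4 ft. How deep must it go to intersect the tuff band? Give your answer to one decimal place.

Two edge vectors: Well A→Well B = (2218, -1743, -176.4), Well A→Well C = (1411, -1016, 0).
Normal n = (Well A→Well B) × (Well A→Well C) = (-179222.4, -248900.4, 205885).
So ∂z/∂x = −n_x/n_z = 0.870497608 and ∂z/∂y = −n_y/n_z = 1.208929257.
Intercept c from Well A: 3749.9 − 437739.30 − 7344246.44 = −7778235.84.
At (505487, 6072859): z_contact = 440025.22 + 7341656.92 − 7778235.84 = 3446.30 ft.
Depth below ground = 4961.4 − 3446.30 = 1515.1 ft.

1515.1 ft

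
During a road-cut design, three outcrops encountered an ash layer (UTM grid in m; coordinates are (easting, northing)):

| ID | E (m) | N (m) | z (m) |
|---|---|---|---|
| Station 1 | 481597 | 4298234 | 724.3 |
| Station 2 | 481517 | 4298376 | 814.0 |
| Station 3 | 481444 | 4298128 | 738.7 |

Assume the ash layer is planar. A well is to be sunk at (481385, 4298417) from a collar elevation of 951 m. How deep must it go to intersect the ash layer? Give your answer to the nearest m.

69 m

Two edge vectors: Station 1→Station 2 = (-80, 142, 89.7), Station 1→Station 3 = (-153, -106, 14.4).
Normal n = (Station 1→Station 2) × (Station 1→Station 3) = (11553, -12572.1, 30206).
So ∂z/∂E = −n_x/n_z = −0.38247368 and ∂z/∂N = −n_y/n_z = 0.41621201.
Intercept c from Station 1: 724.3 + 184198.18 − 1788976.62 = −1604054.14.
At (481385, 4298417): z_contact = −184117.1 + 1789052.8 − 1604054.14 = 881.6 m.
Depth below ground = 951 − 881.6 = 69 m.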